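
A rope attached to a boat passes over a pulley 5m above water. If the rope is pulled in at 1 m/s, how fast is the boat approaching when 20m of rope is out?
4√15/15 ≈ 1.033 m/s

rope² = x² + 5²
x = √(20² - 5²) = 5√15
dx/dt = (rope/x) · d(rope)/dt = (20/(5√15)) · (-1) = -4√15/15 m/s
The boat approaches at 4√15/15 ≈ 1.033 m/s.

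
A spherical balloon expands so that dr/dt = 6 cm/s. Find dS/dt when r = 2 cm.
96π cm²/s

S = 4πr²
dS/dt = dS/dr · dr/dt = 8πr · 6
At r = 2: dS/dt = 96π cm²/s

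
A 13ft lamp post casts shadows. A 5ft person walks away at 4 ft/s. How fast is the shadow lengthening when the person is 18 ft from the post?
5/2 ft/s

By similar triangles: 13/(x+s) = 5/s
Solving: s = 5x/8
ds/dt = 5/8 · dx/dt = 5/8 · 4 = 5/2 ft/s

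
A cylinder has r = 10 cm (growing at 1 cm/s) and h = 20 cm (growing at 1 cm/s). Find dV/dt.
500π cm³/s

V = πr²h
dV/dt = 2πrh·dr/dt + πr²·dh/dt
= 2π(10)(20)(1) + π(10)²(1)
= 500π cm³/s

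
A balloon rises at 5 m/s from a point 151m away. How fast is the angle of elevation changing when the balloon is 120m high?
0.020295 rad/s

tan(θ) = y/151
sec²(θ) · dθ/dt = (1/151) · dy/dt
dθ/dt = cos²(θ)/151 · 5 = 151/(151² + 120²) · 5
dθ/dt = 0.020295 rad/s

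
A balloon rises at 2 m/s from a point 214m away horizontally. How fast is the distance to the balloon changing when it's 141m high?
282√65677/65677 ≈ 1.1 m/s

z² = 214² + y²
z = √(214² + 141²) = √65677
dz/dt = y/z · dy/dt = 141/√65677 · 2 = 282√65677/65677 ≈ 1.1 m/s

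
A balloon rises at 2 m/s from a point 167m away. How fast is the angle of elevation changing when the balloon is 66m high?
0.010358 rad/s

tan(θ) = y/167
sec²(θ) · dθ/dt = (1/167) · dy/dt
dθ/dt = cos²(θ)/167 · 2 = 167/(167² + 66²) · 2
dθ/dt = 0.010358 rad/s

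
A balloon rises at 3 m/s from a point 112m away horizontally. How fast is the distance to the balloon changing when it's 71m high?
213√17585/17585 ≈ 1.606 m/s

z² = 112² + y²
z = √(112² + 71²) = √17585
dz/dt = y/z · dy/dt = 71/√17585 · 3 = 213√17585/17585 ≈ 1.606 m/s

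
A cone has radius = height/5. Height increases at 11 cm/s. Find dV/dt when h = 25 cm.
275π cm³/s

V = (1/3)π(h/5)²h = πh³/75
dV/dt = πh²/25 · 11
At h = 25: dV/dt = 275π cm³/s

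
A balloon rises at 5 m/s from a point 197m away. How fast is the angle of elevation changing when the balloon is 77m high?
0.022017 rad/s

tan(θ) = y/197
sec²(θ) · dθ/dt = (1/197) · dy/dt
dθ/dt = cos²(θ)/197 · 5 = 197/(197² + 77²) · 5
dθ/dt = 0.022017 rad/s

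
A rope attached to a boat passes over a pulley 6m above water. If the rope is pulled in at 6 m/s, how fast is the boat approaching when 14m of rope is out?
21√10/10 ≈ 6.641 m/s

rope² = x² + 6²
x = √(14² - 6²) = 4√10
dx/dt = (rope/x) · d(rope)/dt = (14/(4√10)) · (-6) = -21√10/10 m/s
The boat approaches at 21√10/10 ≈ 6.641 m/s.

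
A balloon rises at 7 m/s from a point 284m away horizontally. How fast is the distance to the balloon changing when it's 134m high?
469√24653/24653 ≈ 2.987 m/s

z² = 284² + y²
z = √(284² + 134²) = 2√24653
dz/dt = y/z · dy/dt = 134/(2√24653) · 7 = 469√24653/24653 ≈ 2.987 m/s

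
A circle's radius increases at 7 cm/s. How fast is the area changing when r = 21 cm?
294π cm²/s

A = πr²
dA/dt = 2πr · dr/dt = 2π(21)(7) = 294π cm²/s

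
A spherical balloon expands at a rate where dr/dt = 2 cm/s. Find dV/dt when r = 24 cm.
4608π cm³/s

V = (4/3)πr³
dV/dt = dV/dr · dr/dt = 4πr² · 2
At r = 24: dV/dt = 4608π cm³/s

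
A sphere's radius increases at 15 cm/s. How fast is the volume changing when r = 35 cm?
73500π cm³/s

V = (4/3)πr³
dV/dt = dV/dr · dr/dt = 4πr² · 15
At r = 35: dV/dt = 73500π cm³/s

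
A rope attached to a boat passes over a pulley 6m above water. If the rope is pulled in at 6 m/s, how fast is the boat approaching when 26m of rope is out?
39√10/20 ≈ 6.166 m/s

rope² = x² + 6²
x = √(26² - 6²) = 8√10
dx/dt = (rope/x) · d(rope)/dt = (26/(8√10)) · (-6) = -39√10/20 m/s
The boat approaches at 39√10/20 ≈ 6.166 m/s.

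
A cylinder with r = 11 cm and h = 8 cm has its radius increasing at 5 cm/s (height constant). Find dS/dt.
300π cm²/s

S = 2πrh + 2πr² (lateral + bases)
dS/dt = (2πh + 4πr)·dr/dt = (2π·8 + 4π·11)·5
= 300π cm²/s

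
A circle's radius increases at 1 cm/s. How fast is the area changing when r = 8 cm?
16π cm²/s

A = πr²
dA/dt = 2πr · dr/dt = 2π(8)(1) = 16π cm²/s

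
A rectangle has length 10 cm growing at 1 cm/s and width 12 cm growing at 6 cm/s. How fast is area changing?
72 cm²/s

A = lw
dA/dt = w·dl/dt + l·dw/dt = 12·1 + 10·6 = 72 cm²/s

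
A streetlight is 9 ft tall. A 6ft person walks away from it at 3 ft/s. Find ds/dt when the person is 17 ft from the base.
6 ft/s

By similar triangles: 9/(x+s) = 6/s
Solving: s = 6x/3
ds/dt = 6/3 · dx/dt = 2 · 3 = 6 ft/s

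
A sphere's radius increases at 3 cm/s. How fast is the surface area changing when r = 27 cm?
648π cm²/s

S = 4πr²
dS/dt = dS/dr · dr/dt = 8πr · 3
At r = 27: dS/dt = 648π cm²/s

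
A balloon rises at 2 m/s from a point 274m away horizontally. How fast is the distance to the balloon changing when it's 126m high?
63√22738/11369 ≈ 0.8356 m/s

z² = 274² + y²
z = √(274² + 126²) = 2√22738
dz/dt = y/z · dy/dt = 126/(2√22738) · 2 = 63√22738/11369 ≈ 0.8356 m/s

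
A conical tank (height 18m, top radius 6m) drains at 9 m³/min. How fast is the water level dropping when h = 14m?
81/(196π) ≈ 0.1315 m/min

r/h = 6/18, so r = (1/3)h
V = (1/3)πr²h = (1/3)π((1/3)h)²h = (1/27)πh³
dV/dh = (1/9)πh²
dh/dt = (dV/dt)/(dV/dh) = -9/((1/9)π·14²) = -81/(196π) m/min
The level is dropping at 81/(196π) ≈ 0.1315 m/min.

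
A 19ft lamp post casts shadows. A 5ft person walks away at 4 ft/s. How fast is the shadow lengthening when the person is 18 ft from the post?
10/7 ft/s

By similar triangles: 19/(x+s) = 5/s
Solving: s = 5x/14
ds/dt = 5/14 · dx/dt = 5/14 · 4 = 10/7 ft/s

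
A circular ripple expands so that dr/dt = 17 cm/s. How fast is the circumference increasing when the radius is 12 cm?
34π cm/s

C = 2πr
dC/dt = 2π · dr/dt = 2π · 17 = 34π cm/s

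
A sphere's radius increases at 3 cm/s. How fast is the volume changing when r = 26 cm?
8112π cm³/s

V = (4/3)πr³
dV/dt = dV/dr · dr/dt = 4πr² · 3
At r = 26: dV/dt = 8112π cm³/s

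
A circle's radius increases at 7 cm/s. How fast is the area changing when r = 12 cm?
168π cm²/s

A = πr²
dA/dt = 2πr · dr/dt = 2π(12)(7) = 168π cm²/s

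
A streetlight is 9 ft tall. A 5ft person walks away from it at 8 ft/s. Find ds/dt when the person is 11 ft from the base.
10 ft/s

By similar triangles: 9/(x+s) = 5/s
Solving: s = 5x/4
ds/dt = 5/4 · dx/dt = 5/4 · 8 = 10 ft/s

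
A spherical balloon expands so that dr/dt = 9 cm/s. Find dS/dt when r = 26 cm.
1872π cm²/s

S = 4πr²
dS/dt = dS/dr · dr/dt = 8πr · 9
At r = 26: dS/dt = 1872π cm²/s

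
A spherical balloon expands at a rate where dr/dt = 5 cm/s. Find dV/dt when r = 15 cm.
4500π cm³/s

V = (4/3)πr³
dV/dt = dV/dr · dr/dt = 4πr² · 5
At r = 15: dV/dt = 4500π cm³/s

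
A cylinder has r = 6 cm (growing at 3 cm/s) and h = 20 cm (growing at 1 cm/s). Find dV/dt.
756π cm³/s

V = πr²h
dV/dt = 2πrh·dr/dt + πr²·dh/dt
= 2π(6)(20)(3) + π(6)²(1)
= 756π cm³/s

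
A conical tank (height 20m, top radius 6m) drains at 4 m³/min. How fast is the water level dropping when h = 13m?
400/(1521π) ≈ 0.08371 m/min

r/h = 6/20, so r = (3/10)h
V = (1/3)πr²h = (1/3)π((3/10)h)²h = (3/100)πh³
dV/dh = (9/100)πh²
dh/dt = (dV/dt)/(dV/dh) = -4/((9/100)π·13²) = -400/(1521π) m/min
The level is dropping at 400/(1521π) ≈ 0.08371 m/min.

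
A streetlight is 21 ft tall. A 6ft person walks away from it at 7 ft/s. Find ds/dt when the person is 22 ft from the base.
14/5 ft/s

By similar triangles: 21/(x+s) = 6/s
Solving: s = 6x/15
ds/dt = 6/15 · dx/dt = 2/5 · 7 = 14/5 ft/s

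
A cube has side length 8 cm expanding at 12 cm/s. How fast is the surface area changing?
1152 cm²/s

A = 6s²
dA/dt = 12s · ds/dt = 12·8·12 = 1152 cm²/s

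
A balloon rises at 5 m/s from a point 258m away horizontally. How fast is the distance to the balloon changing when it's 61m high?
61√70285/14057 ≈ 1.15 m/s

z² = 258² + y²
z = √(258² + 61²) = √70285
dz/dt = y/z · dy/dt = 61/√70285 · 5 = 61√70285/14057 ≈ 1.15 m/s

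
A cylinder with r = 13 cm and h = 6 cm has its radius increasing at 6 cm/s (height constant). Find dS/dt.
384π cm²/s

S = 2πrh + 2πr² (lateral + bases)
dS/dt = (2πh + 4πr)·dr/dt = (2π·6 + 4π·13)·6
= 384π cm²/s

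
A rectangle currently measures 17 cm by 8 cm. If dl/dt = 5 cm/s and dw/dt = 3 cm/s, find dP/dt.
16 cm/s

P = 2(l + w)
dP/dt = 2(dl/dt + dw/dt) = 2(5 + 3) = 16 cm/s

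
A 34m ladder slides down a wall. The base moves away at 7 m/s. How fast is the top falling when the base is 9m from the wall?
63√43/215 ≈ 1.921 m/s

x² + y² = 34²
2x·dx/dt + 2y·dy/dt = 0
dy/dt = -x/y · dx/dt = -9/(5√43) · 7 = -63√43/215 m/s
The top is descending at 63√43/215 ≈ 1.921 m/s.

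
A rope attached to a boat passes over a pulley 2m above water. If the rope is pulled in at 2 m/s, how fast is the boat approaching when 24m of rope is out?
24√143/143 ≈ 2.007 m/s

rope² = x² + 2²
x = √(24² - 2²) = 2√143
dx/dt = (rope/x) · d(rope)/dt = (24/(2√143)) · (-2) = -24√143/143 m/s
The boat approaches at 24√143/143 ≈ 2.007 m/s.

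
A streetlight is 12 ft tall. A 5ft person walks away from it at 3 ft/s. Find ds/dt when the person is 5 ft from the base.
15/7 ft/s

By similar triangles: 12/(x+s) = 5/s
Solving: s = 5x/7
ds/dt = 5/7 · dx/dt = 5/7 · 3 = 15/7 ft/s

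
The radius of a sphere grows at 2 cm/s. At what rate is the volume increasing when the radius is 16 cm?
2048π cm³/s

V = (4/3)πr³
dV/dt = dV/dr · dr/dt = 4πr² · 2
At r = 16: dV/dt = 2048π cm³/s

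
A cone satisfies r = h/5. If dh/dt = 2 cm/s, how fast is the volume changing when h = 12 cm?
288π/25 cm³/s

V = (1/3)π(h/5)²h = πh³/75
dV/dt = πh²/25 · 2
At h = 12: dV/dt = 288π/25 cm³/s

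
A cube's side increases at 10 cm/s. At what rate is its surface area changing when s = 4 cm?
480 cm²/s

A = 6s²
dA/dt = 12s · ds/dt = 12·4·10 = 480 cm²/s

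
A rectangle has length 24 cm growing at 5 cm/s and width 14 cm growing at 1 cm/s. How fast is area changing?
94 cm²/s

A = lw
dA/dt = w·dl/dt + l·dw/dt = 14·5 + 24·1 = 94 cm²/s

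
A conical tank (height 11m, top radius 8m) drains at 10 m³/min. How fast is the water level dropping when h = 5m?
121/(160π) ≈ 0.2407 m/min

r/h = 8/11, so r = (8/11)h
V = (1/3)πr²h = (1/3)π((8/11)h)²h = (64/363)πh³
dV/dh = (64/121)πh²
dh/dt = (dV/dt)/(dV/dh) = -10/((64/121)π·5²) = -121/(160π) m/min
The level is dropping at 121/(160π) ≈ 0.2407 m/min.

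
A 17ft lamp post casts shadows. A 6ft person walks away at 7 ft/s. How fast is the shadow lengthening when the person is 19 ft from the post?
42/11 ft/s

By similar triangles: 17/(x+s) = 6/s
Solving: s = 6x/11
ds/dt = 6/11 · dx/dt = 6/11 · 7 = 42/11 ft/s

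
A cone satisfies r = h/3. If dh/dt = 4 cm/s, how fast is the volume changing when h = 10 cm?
400π/9 cm³/s

V = (1/3)π(h/3)²h = πh³/27
dV/dt = πh²/9 · 4
At h = 10: dV/dt = 400π/9 cm³/s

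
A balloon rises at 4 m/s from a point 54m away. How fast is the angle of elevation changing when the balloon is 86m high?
0.020946 rad/s

tan(θ) = y/54
sec²(θ) · dθ/dt = (1/54) · dy/dt
dθ/dt = cos²(θ)/54 · 4 = 54/(54² + 86²) · 4
dθ/dt = 0.020946 rad/s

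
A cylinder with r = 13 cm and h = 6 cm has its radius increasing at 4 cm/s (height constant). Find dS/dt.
256π cm²/s

S = 2πrh + 2πr² (lateral + bases)
dS/dt = (2πh + 4πr)·dr/dt = (2π·6 + 4π·13)·4
= 256π cm²/s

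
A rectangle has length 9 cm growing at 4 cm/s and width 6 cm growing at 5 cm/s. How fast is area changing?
69 cm²/s

A = lw
dA/dt = w·dl/dt + l·dw/dt = 6·4 + 9·5 = 69 cm²/s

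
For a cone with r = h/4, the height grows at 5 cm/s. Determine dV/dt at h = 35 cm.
6125π/16 cm³/s

V = (1/3)π(h/4)²h = πh³/48
dV/dt = πh²/16 · 5
At h = 35: dV/dt = 6125π/16 cm³/s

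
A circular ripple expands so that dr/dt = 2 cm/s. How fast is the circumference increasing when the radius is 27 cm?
4π cm/s

C = 2πr
dC/dt = 2π · dr/dt = 2π · 2 = 4π cm/s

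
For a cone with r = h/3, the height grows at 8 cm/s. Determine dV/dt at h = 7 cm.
392π/9 cm³/s

V = (1/3)π(h/3)²h = πh³/27
dV/dt = πh²/9 · 8
At h = 7: dV/dt = 392π/9 cm³/s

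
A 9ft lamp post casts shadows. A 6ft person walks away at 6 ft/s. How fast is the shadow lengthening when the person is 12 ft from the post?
12 ft/s

By similar triangles: 9/(x+s) = 6/s
Solving: s = 6x/3
ds/dt = 6/3 · dx/dt = 2 · 6 = 12 ft/s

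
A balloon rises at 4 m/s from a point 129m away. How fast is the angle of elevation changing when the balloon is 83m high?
0.021929 rad/s

tan(θ) = y/129
sec²(θ) · dθ/dt = (1/129) · dy/dt
dθ/dt = cos²(θ)/129 · 4 = 129/(129² + 83²) · 4
dθ/dt = 0.021929 rad/s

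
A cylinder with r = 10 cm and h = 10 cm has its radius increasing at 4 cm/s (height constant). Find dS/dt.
240π cm²/s

S = 2πrh + 2πr² (lateral + bases)
dS/dt = (2πh + 4πr)·dr/dt = (2π·10 + 4π·10)·4
= 240π cm²/s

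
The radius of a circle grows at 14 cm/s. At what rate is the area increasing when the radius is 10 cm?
280π cm²/s

A = πr²
dA/dt = 2πr · dr/dt = 2π(10)(14) = 280π cm²/s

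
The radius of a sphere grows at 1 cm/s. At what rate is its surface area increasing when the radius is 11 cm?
88π cm²/s

S = 4πr²
dS/dt = dS/dr · dr/dt = 8πr · 1
At r = 11: dS/dt = 88π cm²/s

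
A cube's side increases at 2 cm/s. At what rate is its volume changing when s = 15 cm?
1350 cm³/s

V = s³
dV/dt = 3s² · ds/dt = 3·15²·2 = 1350 cm³/s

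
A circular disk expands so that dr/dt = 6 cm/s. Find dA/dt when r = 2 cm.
24π cm²/s

A = πr²
dA/dt = 2πr · dr/dt = 2π(2)(6) = 24π cm²/s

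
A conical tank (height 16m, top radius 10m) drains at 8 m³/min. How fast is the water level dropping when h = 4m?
32/(25π) ≈ 0.4074 m/min

r/h = 10/16, so r = (5/8)h
V = (1/3)πr²h = (1/3)π((5/8)h)²h = (25/192)πh³
dV/dh = (25/64)πh²
dh/dt = (dV/dt)/(dV/dh) = -8/((25/64)π·4²) = -32/(25π) m/min
The level is dropping at 32/(25π) ≈ 0.4074 m/min.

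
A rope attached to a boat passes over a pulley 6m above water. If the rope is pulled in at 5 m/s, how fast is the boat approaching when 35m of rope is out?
175√1189/1189 ≈ 5.075 m/s

rope² = x² + 6²
x = √(35² - 6²) = √1189
dx/dt = (rope/x) · d(rope)/dt = (35/√1189) · (-5) = -175√1189/1189 m/s
The boat approaches at 175√1189/1189 ≈ 5.075 m/s.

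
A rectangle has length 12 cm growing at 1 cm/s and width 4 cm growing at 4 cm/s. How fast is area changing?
52 cm²/s

A = lw
dA/dt = w·dl/dt + l·dw/dt = 4·1 + 12·4 = 52 cm²/s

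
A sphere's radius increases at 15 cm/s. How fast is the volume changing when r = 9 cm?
4860π cm³/s

V = (4/3)πr³
dV/dt = dV/dr · dr/dt = 4πr² · 15
At r = 9: dV/dt = 4860π cm³/s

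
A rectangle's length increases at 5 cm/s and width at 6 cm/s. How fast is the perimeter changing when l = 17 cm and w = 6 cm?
22 cm/s

P = 2(l + w)
dP/dt = 2(dl/dt + dw/dt) = 2(5 + 6) = 22 cm/s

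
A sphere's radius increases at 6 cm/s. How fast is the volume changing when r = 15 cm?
5400π cm³/s

V = (4/3)πr³
dV/dt = dV/dr · dr/dt = 4πr² · 6
At r = 15: dV/dt = 5400π cm³/s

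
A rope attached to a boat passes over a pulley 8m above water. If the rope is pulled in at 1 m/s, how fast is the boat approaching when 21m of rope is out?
21√377/377 ≈ 1.082 m/s

rope² = x² + 8²
x = √(21² - 8²) = √377
dx/dt = (rope/x) · d(rope)/dt = (21/√377) · (-1) = -21√377/377 m/s
The boat approaches at 21√377/377 ≈ 1.082 m/s.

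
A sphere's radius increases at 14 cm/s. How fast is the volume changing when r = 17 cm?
16184π cm³/s

V = (4/3)πr³
dV/dt = dV/dr · dr/dt = 4πr² · 14
At r = 17: dV/dt = 16184π cm³/s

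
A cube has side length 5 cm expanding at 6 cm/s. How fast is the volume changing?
450 cm³/s

V = s³
dV/dt = 3s² · ds/dt = 3·5²·6 = 450 cm³/s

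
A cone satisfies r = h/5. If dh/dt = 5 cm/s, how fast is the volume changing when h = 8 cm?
64π/5 cm³/s

V = (1/3)π(h/5)²h = πh³/75
dV/dt = πh²/25 · 5
At h = 8: dV/dt = 64π/5 cm³/s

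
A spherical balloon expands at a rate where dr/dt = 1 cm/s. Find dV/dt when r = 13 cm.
676π cm³/s

V = (4/3)πr³
dV/dt = dV/dr · dr/dt = 4πr² · 1
At r = 13: dV/dt = 676π cm³/s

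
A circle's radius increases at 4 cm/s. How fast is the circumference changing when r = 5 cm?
8π cm/s

C = 2πr
dC/dt = 2π · dr/dt = 2π · 4 = 8π cm/s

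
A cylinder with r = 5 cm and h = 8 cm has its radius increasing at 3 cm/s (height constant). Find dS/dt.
108π cm²/s

S = 2πrh + 2πr² (lateral + bases)
dS/dt = (2πh + 4πr)·dr/dt = (2π·8 + 4π·5)·3
= 108π cm²/s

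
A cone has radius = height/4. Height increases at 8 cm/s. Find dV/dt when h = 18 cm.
162π cm³/s

V = (1/3)π(h/4)²h = πh³/48
dV/dt = πh²/16 · 8
At h = 18: dV/dt = 162π cm³/s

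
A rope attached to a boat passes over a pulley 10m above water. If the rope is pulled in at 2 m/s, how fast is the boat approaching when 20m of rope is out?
4√3/3 ≈ 2.309 m/s

rope² = x² + 10²
x = √(20² - 10²) = 10√3
dx/dt = (rope/x) · d(rope)/dt = (20/(10√3)) · (-2) = -4√3/3 m/s
The boat approaches at 4√3/3 ≈ 2.309 m/s.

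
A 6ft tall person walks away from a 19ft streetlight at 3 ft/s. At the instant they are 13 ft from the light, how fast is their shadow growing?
18/13 ft/s

By similar triangles: 19/(x+s) = 6/s
Solving: s = 6x/13
ds/dt = 6/13 · dx/dt = 6/13 · 3 = 18/13 ft/s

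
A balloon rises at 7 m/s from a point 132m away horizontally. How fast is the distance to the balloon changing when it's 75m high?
175√2561/2561 ≈ 3.458 m/s

z² = 132² + y²
z = √(132² + 75²) = 3√2561
dz/dt = y/z · dy/dt = 75/(3√2561) · 7 = 175√2561/2561 ≈ 3.458 m/s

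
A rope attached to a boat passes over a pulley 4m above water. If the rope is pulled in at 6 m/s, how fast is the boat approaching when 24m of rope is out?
36√35/35 ≈ 6.085 m/s

rope² = x² + 4²
x = √(24² - 4²) = 4√35
dx/dt = (rope/x) · d(rope)/dt = (24/(4√35)) · (-6) = -36√35/35 m/s
The boat approaches at 36√35/35 ≈ 6.085 m/s.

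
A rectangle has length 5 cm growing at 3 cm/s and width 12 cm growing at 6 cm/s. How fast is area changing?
66 cm²/s

A = lw
dA/dt = w·dl/dt + l·dw/dt = 12·3 + 5·6 = 66 cm²/s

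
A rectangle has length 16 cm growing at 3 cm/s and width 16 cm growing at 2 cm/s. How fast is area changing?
80 cm²/s

A = lw
dA/dt = w·dl/dt + l·dw/dt = 16·3 + 16·2 = 80 cm²/s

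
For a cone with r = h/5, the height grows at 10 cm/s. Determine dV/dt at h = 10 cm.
40π cm³/s

V = (1/3)π(h/5)²h = πh³/75
dV/dt = πh²/25 · 10
At h = 10: dV/dt = 40π cm³/s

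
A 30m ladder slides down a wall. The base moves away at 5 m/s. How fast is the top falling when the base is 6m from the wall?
5√6/12 ≈ 1.021 m/s

x² + y² = 30²
2x·dx/dt + 2y·dy/dt = 0
dy/dt = -x/y · dx/dt = -6/(12√6) · 5 = -5√6/12 m/s
The top is descending at 5√6/12 ≈ 1.021 m/s.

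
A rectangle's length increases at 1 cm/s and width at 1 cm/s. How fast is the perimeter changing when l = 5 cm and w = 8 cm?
4 cm/s

P = 2(l + w)
dP/dt = 2(dl/dt + dw/dt) = 2(1 + 1) = 4 cm/s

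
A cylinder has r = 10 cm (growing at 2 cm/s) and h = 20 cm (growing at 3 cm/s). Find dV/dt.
1100π cm³/s

V = πr²h
dV/dt = 2πrh·dr/dt + πr²·dh/dt
= 2π(10)(20)(2) + π(10)²(3)
= 1100π cm³/s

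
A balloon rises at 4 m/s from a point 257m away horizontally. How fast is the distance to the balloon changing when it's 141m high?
282√85930/42965 ≈ 1.924 m/s

z² = 257² + y²
z = √(257² + 141²) = √85930
dz/dt = y/z · dy/dt = 141/√85930 · 4 = 282√85930/42965 ≈ 1.924 m/s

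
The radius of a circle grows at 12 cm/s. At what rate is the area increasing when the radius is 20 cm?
480π cm²/s

A = πr²
dA/dt = 2πr · dr/dt = 2π(20)(12) = 480π cm²/s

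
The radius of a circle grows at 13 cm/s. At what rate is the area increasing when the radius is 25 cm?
650π cm²/s

A = πr²
dA/dt = 2πr · dr/dt = 2π(25)(13) = 650π cm²/s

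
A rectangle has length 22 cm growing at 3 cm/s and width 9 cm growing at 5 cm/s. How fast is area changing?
137 cm²/s

A = lw
dA/dt = w·dl/dt + l·dw/dt = 9·3 + 22·5 = 137 cm²/s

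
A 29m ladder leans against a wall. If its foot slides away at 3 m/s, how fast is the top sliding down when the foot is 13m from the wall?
13√42/56 ≈ 1.504 m/s

x² + y² = 29²
2x·dx/dt + 2y·dy/dt = 0
dy/dt = -x/y · dx/dt = -13/(4√42) · 3 = -13√42/56 m/s
The top is descending at 13√42/56 ≈ 1.504 m/s.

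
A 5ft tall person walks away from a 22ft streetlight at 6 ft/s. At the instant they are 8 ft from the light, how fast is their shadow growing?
30/17 ft/s

By similar triangles: 22/(x+s) = 5/s
Solving: s = 5x/17
ds/dt = 5/17 · dx/dt = 5/17 · 6 = 30/17 ft/s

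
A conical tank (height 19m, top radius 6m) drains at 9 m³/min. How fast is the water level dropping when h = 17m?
361/(1156π) ≈ 0.0994 m/min

r/h = 6/19, so r = (6/19)h
V = (1/3)πr²h = (1/3)π((6/19)h)²h = (12/361)πh³
dV/dh = (36/361)πh²
dh/dt = (dV/dt)/(dV/dh) = -9/((36/361)π·17²) = -361/(1156π) m/min
The level is dropping at 361/(1156π) ≈ 0.0994 m/min.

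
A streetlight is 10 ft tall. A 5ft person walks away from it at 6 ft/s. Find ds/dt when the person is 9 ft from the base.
6 ft/s

By similar triangles: 10/(x+s) = 5/s
Solving: s = 5x/5
ds/dt = 5/5 · dx/dt = 1 · 6 = 6 ft/s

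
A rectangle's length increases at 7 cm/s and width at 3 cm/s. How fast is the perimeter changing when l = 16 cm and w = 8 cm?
20 cm/s

P = 2(l + w)
dP/dt = 2(dl/dt + dw/dt) = 2(7 + 3) = 20 cm/s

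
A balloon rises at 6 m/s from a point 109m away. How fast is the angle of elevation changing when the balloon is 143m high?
0.020229 rad/s

tan(θ) = y/109
sec²(θ) · dθ/dt = (1/109) · dy/dt
dθ/dt = cos²(θ)/109 · 6 = 109/(109² + 143²) · 6
dθ/dt = 0.020229 rad/s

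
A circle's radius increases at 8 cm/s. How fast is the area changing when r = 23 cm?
368π cm²/s

A = πr²
dA/dt = 2πr · dr/dt = 2π(23)(8) = 368π cm²/s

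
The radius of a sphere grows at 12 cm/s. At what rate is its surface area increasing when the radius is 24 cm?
2304π cm²/s

S = 4πr²
dS/dt = dS/dr · dr/dt = 8πr · 12
At r = 24: dS/dt = 2304π cm²/s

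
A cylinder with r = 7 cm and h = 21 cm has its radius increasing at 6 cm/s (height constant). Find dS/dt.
420π cm²/s

S = 2πrh + 2πr² (lateral + bases)
dS/dt = (2πh + 4πr)·dr/dt = (2π·21 + 4π·7)·6
= 420π cm²/s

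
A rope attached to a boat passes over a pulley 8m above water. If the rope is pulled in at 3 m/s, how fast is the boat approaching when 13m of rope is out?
13√105/35 ≈ 3.806 m/s

rope² = x² + 8²
x = √(13² - 8²) = √105
dx/dt = (rope/x) · d(rope)/dt = (13/√105) · (-3) = -13√105/35 m/s
The boat approaches at 13√105/35 ≈ 3.806 m/s.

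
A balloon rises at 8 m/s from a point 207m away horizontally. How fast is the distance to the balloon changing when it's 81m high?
36√610/305 ≈ 2.915 m/s

z² = 207² + y²
z = √(207² + 81²) = 9√610
dz/dt = y/z · dy/dt = 81/(9√610) · 8 = 36√610/305 ≈ 2.915 m/s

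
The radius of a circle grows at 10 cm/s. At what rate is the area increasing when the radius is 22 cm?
440π cm²/s

A = πr²
dA/dt = 2πr · dr/dt = 2π(22)(10) = 440π cm²/s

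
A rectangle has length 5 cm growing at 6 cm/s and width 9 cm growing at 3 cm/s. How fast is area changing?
69 cm²/s

A = lw
dA/dt = w·dl/dt + l·dw/dt = 9·6 + 5·3 = 69 cm²/s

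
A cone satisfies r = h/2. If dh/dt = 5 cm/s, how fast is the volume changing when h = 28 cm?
980π cm³/s

V = (1/3)π(h/2)²h = πh³/12
dV/dt = πh²/4 · 5
At h = 28: dV/dt = 980π cm³/s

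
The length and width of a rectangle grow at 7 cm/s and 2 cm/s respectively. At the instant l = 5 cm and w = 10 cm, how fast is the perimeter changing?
18 cm/s

P = 2(l + w)
dP/dt = 2(dl/dt + dw/dt) = 2(7 + 2) = 18 cm/s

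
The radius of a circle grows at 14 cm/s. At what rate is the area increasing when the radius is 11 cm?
308π cm²/s

A = πr²
dA/dt = 2πr · dr/dt = 2π(11)(14) = 308π cm²/s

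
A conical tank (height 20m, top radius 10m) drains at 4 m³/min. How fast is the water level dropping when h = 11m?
16/(121π) ≈ 0.04209 m/min

r/h = 10/20, so r = (1/2)h
V = (1/3)πr²h = (1/3)π((1/2)h)²h = (1/12)πh³
dV/dh = (1/4)πh²
dh/dt = (dV/dt)/(dV/dh) = -4/((1/4)π·11²) = -16/(121π) m/min
The level is dropping at 16/(121π) ≈ 0.04209 m/min.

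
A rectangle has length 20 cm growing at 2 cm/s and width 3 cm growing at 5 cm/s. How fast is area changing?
106 cm²/s

A = lw
dA/dt = w·dl/dt + l·dw/dt = 3·2 + 20·5 = 106 cm²/s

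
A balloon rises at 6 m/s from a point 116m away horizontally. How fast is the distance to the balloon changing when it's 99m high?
594√23257/23257 ≈ 3.895 m/s

z² = 116² + y²
z = √(116² + 99²) = √23257
dz/dt = y/z · dy/dt = 99/√23257 · 6 = 594√23257/23257 ≈ 3.895 m/s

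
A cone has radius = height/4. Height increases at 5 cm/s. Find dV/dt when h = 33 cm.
5445π/16 cm³/s

V = (1/3)π(h/4)²h = πh³/48
dV/dt = πh²/16 · 5
At h = 33: dV/dt = 5445π/16 cm³/s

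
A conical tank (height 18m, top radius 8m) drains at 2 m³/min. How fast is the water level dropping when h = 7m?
81/(392π) ≈ 0.06577 m/min

r/h = 8/18, so r = (4/9)h
V = (1/3)πr²h = (1/3)π((4/9)h)²h = (16/243)πh³
dV/dh = (16/81)πh²
dh/dt = (dV/dt)/(dV/dh) = -2/((16/81)π·7²) = -81/(392π) m/min
The level is dropping at 81/(392π) ≈ 0.06577 m/min.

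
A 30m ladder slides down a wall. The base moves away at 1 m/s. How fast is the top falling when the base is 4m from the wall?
2√221/221 ≈ 0.1345 m/s

x² + y² = 30²
2x·dx/dt + 2y·dy/dt = 0
dy/dt = -x/y · dx/dt = -4/(2√221) · 1 = -2√221/221 m/s
The top is descending at 2√221/221 ≈ 0.1345 m/s.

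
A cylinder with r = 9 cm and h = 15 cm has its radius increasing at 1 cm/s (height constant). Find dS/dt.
66π cm²/s

S = 2πrh + 2πr² (lateral + bases)
dS/dt = (2πh + 4πr)·dr/dt = (2π·15 + 4π·9)·1
= 66π cm²/s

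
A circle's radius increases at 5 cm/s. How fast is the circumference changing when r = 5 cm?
10π cm/s

C = 2πr
dC/dt = 2π · dr/dt = 2π · 5 = 10π cm/s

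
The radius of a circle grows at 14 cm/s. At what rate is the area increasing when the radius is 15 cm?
420π cm²/s

A = πr²
dA/dt = 2πr · dr/dt = 2π(15)(14) = 420π cm²/s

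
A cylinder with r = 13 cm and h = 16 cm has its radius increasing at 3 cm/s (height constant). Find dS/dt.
252π cm²/s

S = 2πrh + 2πr² (lateral + bases)
dS/dt = (2πh + 4πr)·dr/dt = (2π·16 + 4π·13)·3
= 252π cm²/s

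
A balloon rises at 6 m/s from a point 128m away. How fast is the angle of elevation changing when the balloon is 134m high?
0.022365 rad/s

tan(θ) = y/128
sec²(θ) · dθ/dt = (1/128) · dy/dt
dθ/dt = cos²(θ)/128 · 6 = 128/(128² + 134²) · 6
dθ/dt = 0.022365 rad/s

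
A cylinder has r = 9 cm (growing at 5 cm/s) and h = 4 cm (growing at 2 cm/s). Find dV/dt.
522π cm³/s

V = πr²h
dV/dt = 2πrh·dr/dt + πr²·dh/dt
= 2π(9)(4)(5) + π(9)²(2)
= 522π cm³/s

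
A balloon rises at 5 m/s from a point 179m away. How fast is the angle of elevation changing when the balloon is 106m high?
0.020681 rad/s

tan(θ) = y/179
sec²(θ) · dθ/dt = (1/179) · dy/dt
dθ/dt = cos²(θ)/179 · 5 = 179/(179² + 106²) · 5
dθ/dt = 0.020681 rad/s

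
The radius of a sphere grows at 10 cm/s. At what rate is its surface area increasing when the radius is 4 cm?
320π cm²/s

S = 4πr²
dS/dt = dS/dr · dr/dt = 8πr · 10
At r = 4: dS/dt = 320π cm²/s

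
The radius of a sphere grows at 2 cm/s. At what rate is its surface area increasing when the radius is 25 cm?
400π cm²/s

S = 4πr²
dS/dt = dS/dr · dr/dt = 8πr · 2
At r = 25: dS/dt = 400π cm²/s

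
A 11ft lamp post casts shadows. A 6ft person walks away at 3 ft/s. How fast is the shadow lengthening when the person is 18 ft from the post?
18/5 ft/s

By similar triangles: 11/(x+s) = 6/s
Solving: s = 6x/5
ds/dt = 6/5 · dx/dt = 6/5 · 3 = 18/5 ft/s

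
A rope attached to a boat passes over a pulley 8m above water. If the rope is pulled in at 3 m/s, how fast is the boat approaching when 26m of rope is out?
13√17/17 ≈ 3.153 m/s

rope² = x² + 8²
x = √(26² - 8²) = 6√17
dx/dt = (rope/x) · d(rope)/dt = (26/(6√17)) · (-3) = -13√17/17 m/s
The boat approaches at 13√17/17 ≈ 3.153 m/s.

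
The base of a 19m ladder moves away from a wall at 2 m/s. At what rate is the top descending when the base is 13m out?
13√3/12 ≈ 1.876 m/s

x² + y² = 19²
2x·dx/dt + 2y·dy/dt = 0
dy/dt = -x/y · dx/dt = -13/(8√3) · 2 = -13√3/12 m/s
The top is descending at 13√3/12 ≈ 1.876 m/s.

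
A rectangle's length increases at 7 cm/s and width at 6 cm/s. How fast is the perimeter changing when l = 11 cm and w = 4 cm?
26 cm/s

P = 2(l + w)
dP/dt = 2(dl/dt + dw/dt) = 2(7 + 6) = 26 cm/s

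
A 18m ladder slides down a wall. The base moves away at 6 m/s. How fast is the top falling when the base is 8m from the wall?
24√65/65 ≈ 2.977 m/s

x² + y² = 18²
2x·dx/dt + 2y·dy/dt = 0
dy/dt = -x/y · dx/dt = -8/(2√65) · 6 = -24√65/65 m/s
The top is descending at 24√65/65 ≈ 2.977 m/s.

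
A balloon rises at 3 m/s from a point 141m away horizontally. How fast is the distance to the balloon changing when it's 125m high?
375√35506/35506 ≈ 1.99 m/s

z² = 141² + y²
z = √(141² + 125²) = √35506
dz/dt = y/z · dy/dt = 125/√35506 · 3 = 375√35506/35506 ≈ 1.99 m/s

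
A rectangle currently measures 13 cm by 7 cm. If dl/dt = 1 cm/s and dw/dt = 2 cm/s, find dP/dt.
6 cm/s

P = 2(l + w)
dP/dt = 2(dl/dt + dw/dt) = 2(1 + 2) = 6 cm/s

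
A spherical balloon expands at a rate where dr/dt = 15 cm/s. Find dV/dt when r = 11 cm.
7260π cm³/s

V = (4/3)πr³
dV/dt = dV/dr · dr/dt = 4πr² · 15
At r = 11: dV/dt = 7260π cm³/s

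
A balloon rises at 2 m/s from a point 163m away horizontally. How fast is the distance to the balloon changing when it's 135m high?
135√44794/22397 ≈ 1.276 m/s

z² = 163² + y²
z = √(163² + 135²) = √44794
dz/dt = y/z · dy/dt = 135/√44794 · 2 = 135√44794/22397 ≈ 1.276 m/s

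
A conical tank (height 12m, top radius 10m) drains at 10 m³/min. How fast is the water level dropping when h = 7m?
72/(245π) ≈ 0.09354 m/min

r/h = 10/12, so r = (5/6)h
V = (1/3)πr²h = (1/3)π((5/6)h)²h = (25/108)πh³
dV/dh = (25/36)πh²
dh/dt = (dV/dt)/(dV/dh) = -10/((25/36)π·7²) = -72/(245π) m/min
The level is dropping at 72/(245π) ≈ 0.09354 m/min.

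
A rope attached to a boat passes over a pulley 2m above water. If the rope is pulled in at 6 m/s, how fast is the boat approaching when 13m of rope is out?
26√165/55 ≈ 6.072 m/s

rope² = x² + 2²
x = √(13² - 2²) = √165
dx/dt = (rope/x) · d(rope)/dt = (13/√165) · (-6) = -26√165/55 m/s
The boat approaches at 26√165/55 ≈ 6.072 m/s.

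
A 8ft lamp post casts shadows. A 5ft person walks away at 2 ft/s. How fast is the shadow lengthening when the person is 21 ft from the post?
10/3 ft/s

By similar triangles: 8/(x+s) = 5/s
Solving: s = 5x/3
ds/dt = 5/3 · dx/dt = 5/3 · 2 = 10/3 ft/s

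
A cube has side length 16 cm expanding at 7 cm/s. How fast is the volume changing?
5376 cm³/s

V = s³
dV/dt = 3s² · ds/dt = 3·16²·7 = 5376 cm³/s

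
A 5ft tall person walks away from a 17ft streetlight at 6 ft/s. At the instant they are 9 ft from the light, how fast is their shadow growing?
5/2 ft/s

By similar triangles: 17/(x+s) = 5/s
Solving: s = 5x/12
ds/dt = 5/12 · dx/dt = 5/12 · 6 = 5/2 ft/s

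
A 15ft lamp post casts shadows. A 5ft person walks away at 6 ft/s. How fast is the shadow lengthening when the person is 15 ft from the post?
3 ft/s

By similar triangles: 15/(x+s) = 5/s
Solving: s = 5x/10
ds/dt = 5/10 · dx/dt = 1/2 · 6 = 3 ft/s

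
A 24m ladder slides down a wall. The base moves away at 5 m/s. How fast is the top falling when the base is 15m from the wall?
25√39/39 ≈ 4.003 m/s

x² + y² = 24²
2x·dx/dt + 2y·dy/dt = 0
dy/dt = -x/y · dx/dt = -15/(3√39) · 5 = -25√39/39 m/s
The top is descending at 25√39/39 ≈ 4.003 m/s.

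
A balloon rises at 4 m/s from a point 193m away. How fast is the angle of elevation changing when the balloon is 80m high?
0.017687 rad/s

tan(θ) = y/193
sec²(θ) · dθ/dt = (1/193) · dy/dt
dθ/dt = cos²(θ)/193 · 4 = 193/(193² + 80²) · 4
dθ/dt = 0.017687 rad/s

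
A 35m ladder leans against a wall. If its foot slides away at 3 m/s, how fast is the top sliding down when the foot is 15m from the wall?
9√10/20 ≈ 1.423 m/s

x² + y² = 35²
2x·dx/dt + 2y·dy/dt = 0
dy/dt = -x/y · dx/dt = -15/(10√10) · 3 = -9√10/20 m/s
The top is descending at 9√10/20 ≈ 1.423 m/s.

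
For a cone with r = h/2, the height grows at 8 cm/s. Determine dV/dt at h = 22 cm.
968π cm³/s

V = (1/3)π(h/2)²h = πh³/12
dV/dt = πh²/4 · 8
At h = 22: dV/dt = 968π cm³/s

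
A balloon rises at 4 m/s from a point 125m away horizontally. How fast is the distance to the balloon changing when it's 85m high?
34√914/457 ≈ 2.249 m/s

z² = 125² + y²
z = √(125² + 85²) = 5√914
dz/dt = y/z · dy/dt = 85/(5√914) · 4 = 34√914/457 ≈ 2.249 m/s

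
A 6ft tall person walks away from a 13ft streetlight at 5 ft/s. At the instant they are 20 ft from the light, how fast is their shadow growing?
30/7 ft/s

By similar triangles: 13/(x+s) = 6/s
Solving: s = 6x/7
ds/dt = 6/7 · dx/dt = 6/7 · 5 = 30/7 ft/s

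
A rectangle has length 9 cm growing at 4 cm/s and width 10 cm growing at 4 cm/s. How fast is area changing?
76 cm²/s

A = lw
dA/dt = w·dl/dt + l·dw/dt = 10·4 + 9·4 = 76 cm²/s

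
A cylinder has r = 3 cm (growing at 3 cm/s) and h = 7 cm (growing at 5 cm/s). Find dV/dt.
171π cm³/s

V = πr²h
dV/dt = 2πrh·dr/dt + πr²·dh/dt
= 2π(3)(7)(3) + π(3)²(5)
= 171π cm³/s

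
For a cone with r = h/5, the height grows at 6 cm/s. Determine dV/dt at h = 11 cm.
726π/25 cm³/s

V = (1/3)π(h/5)²h = πh³/75
dV/dt = πh²/25 · 6
At h = 11: dV/dt = 726π/25 cm³/s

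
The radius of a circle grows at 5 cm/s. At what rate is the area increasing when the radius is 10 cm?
100π cm²/s

A = πr²
dA/dt = 2πr · dr/dt = 2π(10)(5) = 100π cm²/s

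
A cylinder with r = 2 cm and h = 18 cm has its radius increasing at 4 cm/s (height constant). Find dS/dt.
176π cm²/s

S = 2πrh + 2πr² (lateral + bases)
dS/dt = (2πh + 4πr)·dr/dt = (2π·18 + 4π·2)·4
= 176π cm²/s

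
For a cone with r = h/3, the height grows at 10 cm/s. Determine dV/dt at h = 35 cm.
12250π/9 cm³/s

V = (1/3)π(h/3)²h = πh³/27
dV/dt = πh²/9 · 10
At h = 35: dV/dt = 12250π/9 cm³/s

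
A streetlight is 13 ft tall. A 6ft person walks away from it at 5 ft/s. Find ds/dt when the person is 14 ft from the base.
30/7 ft/s

By similar triangles: 13/(x+s) = 6/s
Solving: s = 6x/7
ds/dt = 6/7 · dx/dt = 6/7 · 5 = 30/7 ft/s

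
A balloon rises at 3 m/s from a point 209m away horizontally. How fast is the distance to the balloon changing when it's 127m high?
381√59810/59810 ≈ 1.558 m/s

z² = 209² + y²
z = √(209² + 127²) = √59810
dz/dt = y/z · dy/dt = 127/√59810 · 3 = 381√59810/59810 ≈ 1.558 m/s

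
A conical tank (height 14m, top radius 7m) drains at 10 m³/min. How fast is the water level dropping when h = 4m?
5/(2π) ≈ 0.7958 m/min

r/h = 7/14, so r = (1/2)h
V = (1/3)πr²h = (1/3)π((1/2)h)²h = (1/12)πh³
dV/dh = (1/4)πh²
dh/dt = (dV/dt)/(dV/dh) = -10/((1/4)π·4²) = -5/(2π) m/min
The level is dropping at 5/(2π) ≈ 0.7958 m/min.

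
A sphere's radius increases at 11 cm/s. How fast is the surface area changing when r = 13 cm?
1144π cm²/s

S = 4πr²
dS/dt = dS/dr · dr/dt = 8πr · 11
At r = 13: dS/dt = 1144π cm²/s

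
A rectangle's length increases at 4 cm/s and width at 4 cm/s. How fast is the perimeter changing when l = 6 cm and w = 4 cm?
16 cm/s

P = 2(l + w)
dP/dt = 2(dl/dt + dw/dt) = 2(4 + 4) = 16 cm/s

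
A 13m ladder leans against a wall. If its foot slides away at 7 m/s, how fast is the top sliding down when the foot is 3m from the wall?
21√10/40 ≈ 1.66 m/s

x² + y² = 13²
2x·dx/dt + 2y·dy/dt = 0
dy/dt = -x/y · dx/dt = -3/(4√10) · 7 = -21√10/40 m/s
The top is descending at 21√10/40 ≈ 1.66 m/s.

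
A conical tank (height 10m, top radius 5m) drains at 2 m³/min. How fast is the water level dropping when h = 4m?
1/(2π) ≈ 0.1592 m/min

r/h = 5/10, so r = (1/2)h
V = (1/3)πr²h = (1/3)π((1/2)h)²h = (1/12)πh³
dV/dh = (1/4)πh²
dh/dt = (dV/dt)/(dV/dh) = -2/((1/4)π·4²) = -1/(2π) m/min
The level is dropping at 1/(2π) ≈ 0.1592 m/min.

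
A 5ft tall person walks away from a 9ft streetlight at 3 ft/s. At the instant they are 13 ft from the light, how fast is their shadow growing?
15/4 ft/s

By similar triangles: 9/(x+s) = 5/s
Solving: s = 5x/4
ds/dt = 5/4 · dx/dt = 5/4 · 3 = 15/4 ft/s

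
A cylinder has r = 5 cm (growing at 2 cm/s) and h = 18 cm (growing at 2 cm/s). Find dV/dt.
410π cm³/s

V = πr²h
dV/dt = 2πrh·dr/dt + πr²·dh/dt
= 2π(5)(18)(2) + π(5)²(2)
= 410π cm³/s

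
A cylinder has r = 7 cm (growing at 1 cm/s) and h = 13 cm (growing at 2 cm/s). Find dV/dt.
280π cm³/s

V = πr²h
dV/dt = 2πrh·dr/dt + πr²·dh/dt
= 2π(7)(13)(1) + π(7)²(2)
= 280π cm³/s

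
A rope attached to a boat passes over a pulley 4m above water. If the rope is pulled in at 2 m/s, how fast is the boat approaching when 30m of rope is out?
30√221/221 ≈ 2.018 m/s

rope² = x² + 4²
x = √(30² - 4²) = 2√221
dx/dt = (rope/x) · d(rope)/dt = (30/(2√221)) · (-2) = -30√221/221 m/s
The boat approaches at 30√221/221 ≈ 2.018 m/s.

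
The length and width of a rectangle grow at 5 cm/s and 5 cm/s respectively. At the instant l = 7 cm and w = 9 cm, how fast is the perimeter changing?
20 cm/s

P = 2(l + w)
dP/dt = 2(dl/dt + dw/dt) = 2(5 + 5) = 20 cm/s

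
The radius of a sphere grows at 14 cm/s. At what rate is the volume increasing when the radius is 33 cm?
60984π cm³/s

V = (4/3)πr³
dV/dt = dV/dr · dr/dt = 4πr² · 14
At r = 33: dV/dt = 60984π cm³/s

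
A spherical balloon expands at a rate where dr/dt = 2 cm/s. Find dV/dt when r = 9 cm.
648π cm³/s

V = (4/3)πr³
dV/dt = dV/dr · dr/dt = 4πr² · 2
At r = 9: dV/dt = 648π cm³/s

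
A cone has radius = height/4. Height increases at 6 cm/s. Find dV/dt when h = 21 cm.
1323π/8 cm³/s

V = (1/3)π(h/4)²h = πh³/48
dV/dt = πh²/16 · 6
At h = 21: dV/dt = 1323π/8 cm³/s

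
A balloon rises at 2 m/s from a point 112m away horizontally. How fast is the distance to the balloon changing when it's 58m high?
58√3977/3977 ≈ 0.9197 m/s

z² = 112² + y²
z = √(112² + 58²) = 2√3977
dz/dt = y/z · dy/dt = 58/(2√3977) · 2 = 58√3977/3977 ≈ 0.9197 m/s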